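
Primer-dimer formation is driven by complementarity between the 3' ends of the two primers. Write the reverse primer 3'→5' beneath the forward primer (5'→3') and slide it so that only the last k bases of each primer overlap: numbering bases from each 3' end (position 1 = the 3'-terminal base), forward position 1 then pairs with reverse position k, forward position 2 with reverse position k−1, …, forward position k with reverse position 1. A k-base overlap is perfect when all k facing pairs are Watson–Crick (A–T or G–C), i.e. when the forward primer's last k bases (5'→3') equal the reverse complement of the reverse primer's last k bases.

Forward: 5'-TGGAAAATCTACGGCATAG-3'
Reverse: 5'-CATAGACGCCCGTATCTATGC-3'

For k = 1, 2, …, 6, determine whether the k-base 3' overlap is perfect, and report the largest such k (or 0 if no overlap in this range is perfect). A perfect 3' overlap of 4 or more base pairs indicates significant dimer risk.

Longest perfect overlap: 6 complementary base pairs; significant dimer risk (threshold 4).

Last 6 bases (5'→3') — forward …GCATAG, reverse …CTATGC.
Reverse complement of the reverse primer's last 6 bases: GCATAG; its first k bases are the reverse complement of the reverse primer's last k bases, so a perfect k-base overlap needs the forward primer's last k bases to equal them.
Comparing (forward last k vs required): k=1: G vs G ✓; k=2: AG vs GC ✗; k=3: TAG vs GCA ✗; k=4: ATAG vs GCAT ✗; k=5: CATAG vs GCATA ✗; k=6: GCATAG vs GCATAG ✓.
Perfect overlaps at k = 1, 6; the largest is 6.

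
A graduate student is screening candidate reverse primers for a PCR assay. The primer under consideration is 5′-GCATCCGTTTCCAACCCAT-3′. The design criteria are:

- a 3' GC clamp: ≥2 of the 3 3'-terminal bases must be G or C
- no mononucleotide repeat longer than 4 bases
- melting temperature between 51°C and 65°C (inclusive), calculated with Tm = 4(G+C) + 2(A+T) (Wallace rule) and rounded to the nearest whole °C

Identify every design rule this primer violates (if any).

Base counts: A=4, T=5, G=2, C=8 (length 19).
GC clamp: 3' end CAT has 1 G/C, need ≥2 ✗
homopolymer run: longest run = 3 ✓
Tm: Tm = 2·9 + 4·10 = 58°C ✓

Fails: GC clamp.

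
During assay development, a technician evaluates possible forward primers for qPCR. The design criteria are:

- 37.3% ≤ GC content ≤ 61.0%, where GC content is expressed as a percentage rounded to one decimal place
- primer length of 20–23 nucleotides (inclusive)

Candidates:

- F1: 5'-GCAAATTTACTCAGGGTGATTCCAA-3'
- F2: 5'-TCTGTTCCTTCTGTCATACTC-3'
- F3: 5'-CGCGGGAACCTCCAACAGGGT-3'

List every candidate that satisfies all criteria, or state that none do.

F2 only.

F1 (25 nt, A=8 T=7 G=5 C=5): GC 10/25 = 40.0% ✓; length 25, outside 20–23 ✗ — fails.
F2 (21 nt, A=2 T=10 G=2 C=7): GC 9/21 = 42.9% ✓; length 21 ✓ — passes.
F3 (21 nt, A=5 T=2 G=7 C=7): GC 14/21 = 66.7%, outside 37.3–61.0% ✗; length 21 ✓ — fails.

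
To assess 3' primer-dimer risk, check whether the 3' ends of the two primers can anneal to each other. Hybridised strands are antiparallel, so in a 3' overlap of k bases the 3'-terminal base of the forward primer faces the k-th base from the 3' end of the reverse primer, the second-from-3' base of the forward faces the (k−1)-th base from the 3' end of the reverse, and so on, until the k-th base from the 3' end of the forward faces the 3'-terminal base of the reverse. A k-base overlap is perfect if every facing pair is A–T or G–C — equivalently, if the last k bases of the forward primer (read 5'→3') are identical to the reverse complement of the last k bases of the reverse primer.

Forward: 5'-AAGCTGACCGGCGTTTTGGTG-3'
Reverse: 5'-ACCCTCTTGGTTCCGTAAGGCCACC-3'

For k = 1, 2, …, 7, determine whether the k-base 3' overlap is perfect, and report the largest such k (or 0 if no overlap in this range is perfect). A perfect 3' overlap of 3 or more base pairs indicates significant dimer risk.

Longest perfect overlap: 4 complementary base pairs; significant dimer risk (threshold 3).

Last 7 bases (5'→3') — forward …TTTGGTG, reverse …GGCCACC.
Reverse complement of the reverse primer's last 7 bases: GGTGGCC; its first k bases are the reverse complement of the reverse primer's last k bases, so a perfect k-base overlap needs the forward primer's last k bases to equal them.
Comparing (forward last k vs required): k=1: G vs G ✓; k=2: TG vs GG ✗; k=3: GTG vs GGT ✗; k=4: GGTG vs GGTG ✓; k=5: TGGTG vs GGTGG ✗; k=6: TTGGTG vs GGTGGC ✗; k=7: TTTGGTG vs GGTGGCC ✗.
Perfect overlaps at k = 1, 4; the largest is 4.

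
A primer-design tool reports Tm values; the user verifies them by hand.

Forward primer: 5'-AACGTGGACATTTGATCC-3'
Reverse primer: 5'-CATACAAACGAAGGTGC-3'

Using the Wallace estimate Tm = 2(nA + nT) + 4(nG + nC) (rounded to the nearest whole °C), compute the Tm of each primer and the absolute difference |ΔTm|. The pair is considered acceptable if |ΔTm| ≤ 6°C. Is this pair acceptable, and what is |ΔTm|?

Forward: A=5 T=5 G=4 C=4 → Tm = 2·10 + 4·8 = 52°C.
Reverse: A=7 T=2 G=4 C=4 → Tm = 2·9 + 4·8 = 50°C.
|ΔTm| = |52 − 50| = 2°C, ≤ 6°C.

|ΔTm| = 2°C; the pair is acceptable.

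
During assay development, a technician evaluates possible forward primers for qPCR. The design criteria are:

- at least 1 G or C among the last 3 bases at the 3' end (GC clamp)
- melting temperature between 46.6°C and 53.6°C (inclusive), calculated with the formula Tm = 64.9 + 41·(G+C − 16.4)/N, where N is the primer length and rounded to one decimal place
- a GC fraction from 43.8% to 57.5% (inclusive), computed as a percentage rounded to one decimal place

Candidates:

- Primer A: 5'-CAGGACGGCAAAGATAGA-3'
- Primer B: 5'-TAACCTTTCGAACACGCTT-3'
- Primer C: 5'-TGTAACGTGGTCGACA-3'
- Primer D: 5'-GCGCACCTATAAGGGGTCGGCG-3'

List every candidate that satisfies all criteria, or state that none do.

Primer A only.

Primer A (18 nt, A=8 T=1 G=6 C=3): 3' end AGA has 1 G/C ✓; Tm = 64.9 + 41·(9 − 16.4)/18 = 48.0°C ✓; GC 9/18 = 50.0% ✓ — passes.
Primer B (19 nt, A=5 T=6 G=2 C=6): 3' end CTT has 1 G/C ✓; Tm = 64.9 + 41·(8 − 16.4)/19 = 46.8°C ✓; GC 8/19 = 42.1%, outside 43.8–57.5% ✗ — fails.
Primer C (16 nt, A=4 T=4 G=5 C=3): 3' end ACA has 1 G/C ✓; Tm = 64.9 + 41·(8 − 16.4)/16 = 43.4°C, outside 46.6–53.6°C ✗; GC 8/16 = 50.0% ✓ — fails.
Primer D (22 nt, A=4 T=3 G=9 C=6): 3' end GCG has 3 G/C ✓; Tm = 64.9 + 41·(15 − 16.4)/22 = 62.3°C, outside 46.6–53.6°C ✗; GC 15/22 = 68.2%, outside 43.8–57.5% ✗ — fails.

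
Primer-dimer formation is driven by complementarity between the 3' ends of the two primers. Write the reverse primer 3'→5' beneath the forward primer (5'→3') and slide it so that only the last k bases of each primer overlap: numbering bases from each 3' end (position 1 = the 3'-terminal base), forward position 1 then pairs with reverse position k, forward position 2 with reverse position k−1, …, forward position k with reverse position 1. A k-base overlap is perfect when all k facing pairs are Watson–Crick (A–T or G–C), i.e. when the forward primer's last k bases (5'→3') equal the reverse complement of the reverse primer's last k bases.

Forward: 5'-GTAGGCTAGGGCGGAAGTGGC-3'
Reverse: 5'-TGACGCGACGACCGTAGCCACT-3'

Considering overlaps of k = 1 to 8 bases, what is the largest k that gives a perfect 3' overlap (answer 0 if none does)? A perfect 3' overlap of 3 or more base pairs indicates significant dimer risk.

Last 8 bases (5'→3') — forward …GAAGTGGC, reverse …TAGCCACT.
Reverse complement of the reverse primer's last 8 bases: AGTGGCTA; its first k bases are the reverse complement of the reverse primer's last k bases, so a perfect k-base overlap needs the forward primer's last k bases to equal them.
Comparing (forward last k vs required): k=1: C vs A ✗; k=2: GC vs AG ✗; k=3: GGC vs AGT ✗; k=4: TGGC vs AGTG ✗; k=5: GTGGC vs AGTGG ✗; k=6: AGTGGC vs AGTGGC ✓; k=7: AAGTGGC vs AGTGGCT ✗; k=8: GAAGTGGC vs AGTGGCTA ✗.
Only k = 6 is perfect, so the longest perfect 3' overlap is 6.

Longest perfect overlap: 6 complementary base pairs; significant dimer risk (threshold 3).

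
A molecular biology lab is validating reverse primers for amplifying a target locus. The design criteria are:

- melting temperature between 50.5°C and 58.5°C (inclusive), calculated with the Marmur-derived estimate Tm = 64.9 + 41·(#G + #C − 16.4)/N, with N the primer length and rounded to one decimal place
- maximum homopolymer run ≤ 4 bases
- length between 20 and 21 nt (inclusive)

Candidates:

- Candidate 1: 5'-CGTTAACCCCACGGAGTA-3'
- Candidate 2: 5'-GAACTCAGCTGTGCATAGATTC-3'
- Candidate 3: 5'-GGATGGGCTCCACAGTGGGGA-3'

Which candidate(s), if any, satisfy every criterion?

Candidate 1 (18 nt, A=5 T=3 G=4 C=6): Tm = 64.9 + 41·(10 − 16.4)/18 = 50.3°C, outside 50.5–58.5°C ✗; longest run = 4 ✓; length 18, outside 20–21 ✗ — fails.
Candidate 2 (22 nt, A=6 T=6 G=5 C=5): Tm = 64.9 + 41·(10 − 16.4)/22 = 53.0°C ✓; longest run = 2 ✓; length 22, outside 20–21 ✗ — fails.
Candidate 3 (21 nt, A=4 T=3 G=10 C=4): Tm = 64.9 + 41·(14 − 16.4)/21 = 60.2°C, outside 50.5–58.5°C ✗; longest run = 4 ✓; length 21 ✓ — fails.

None of the candidates satisfy all criteria.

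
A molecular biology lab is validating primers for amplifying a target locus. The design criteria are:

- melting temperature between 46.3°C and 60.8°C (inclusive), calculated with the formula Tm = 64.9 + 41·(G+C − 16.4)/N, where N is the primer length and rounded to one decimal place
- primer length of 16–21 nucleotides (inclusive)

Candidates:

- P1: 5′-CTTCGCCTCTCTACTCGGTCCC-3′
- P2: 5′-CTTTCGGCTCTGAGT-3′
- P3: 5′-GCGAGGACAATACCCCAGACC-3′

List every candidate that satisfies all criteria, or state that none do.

P1 (22 nt, A=1 T=7 G=3 C=11): Tm = 64.9 + 41·(14 − 16.4)/22 = 60.4°C ✓; length 22, outside 16–21 ✗ — fails.
P2 (15 nt, A=1 T=6 G=4 C=4): Tm = 64.9 + 41·(8 − 16.4)/15 = 41.9°C, outside 46.3–60.8°C ✗; length 15, outside 16–21 ✗ — fails.
P3 (21 nt, A=7 T=1 G=5 C=8): Tm = 64.9 + 41·(13 − 16.4)/21 = 58.3°C ✓; length 21 ✓ — passes.

P3 only.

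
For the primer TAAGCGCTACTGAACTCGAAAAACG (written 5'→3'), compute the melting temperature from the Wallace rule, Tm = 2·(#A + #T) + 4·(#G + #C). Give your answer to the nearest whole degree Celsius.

72°C

Base counts: A=10, T=4, G=5, C=6 (length 25).
Tm = 2·(10+4) + 4·(5+6) = 2·14 + 4·11 = 28 + 44 = 72°C.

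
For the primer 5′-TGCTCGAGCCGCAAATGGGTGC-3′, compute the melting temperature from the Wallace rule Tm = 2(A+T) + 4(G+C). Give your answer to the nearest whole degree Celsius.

72°C

Base counts: A=4, T=4, G=8, C=6 (length 22).
Tm = 2·(4+4) + 4·(8+6) = 2·8 + 4·14 = 16 + 56 = 72°C.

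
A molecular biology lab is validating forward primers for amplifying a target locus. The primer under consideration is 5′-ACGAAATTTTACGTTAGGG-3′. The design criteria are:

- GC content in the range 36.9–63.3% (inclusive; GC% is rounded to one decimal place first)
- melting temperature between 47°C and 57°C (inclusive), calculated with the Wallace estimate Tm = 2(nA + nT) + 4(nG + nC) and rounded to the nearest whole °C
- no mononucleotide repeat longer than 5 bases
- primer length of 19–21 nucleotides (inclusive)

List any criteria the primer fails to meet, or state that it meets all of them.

Fails: GC content.

Base counts: A=6, T=6, G=5, C=2 (length 19).
GC content: GC 7/19 = 36.8%, outside 36.9–63.3% ✗
Tm: Tm = 2·12 + 4·7 = 52°C ✓
homopolymer run: longest run = 4 ✓
length: length 19 ✓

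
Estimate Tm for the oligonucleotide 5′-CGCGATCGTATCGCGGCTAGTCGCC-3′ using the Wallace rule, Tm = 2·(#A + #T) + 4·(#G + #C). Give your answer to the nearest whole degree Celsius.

84°C

Base counts: A=3, T=5, G=8, C=9 (length 25).
Tm = 2·(3+5) + 4·(8+9) = 2·8 + 4·17 = 16 + 68 = 84°C.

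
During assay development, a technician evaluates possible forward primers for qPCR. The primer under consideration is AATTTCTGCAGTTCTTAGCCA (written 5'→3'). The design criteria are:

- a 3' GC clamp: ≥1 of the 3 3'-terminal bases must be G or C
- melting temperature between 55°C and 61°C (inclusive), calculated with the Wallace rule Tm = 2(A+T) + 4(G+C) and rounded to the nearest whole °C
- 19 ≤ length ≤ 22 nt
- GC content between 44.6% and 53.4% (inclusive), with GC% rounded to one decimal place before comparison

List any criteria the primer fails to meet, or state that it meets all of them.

Base counts: A=5, T=8, G=3, C=5 (length 21).
GC clamp: 3' end CCA has 2 G/C ✓
Tm: Tm = 2·13 + 4·8 = 58°C ✓
length: length 21 ✓
GC content: GC 8/21 = 38.1%, outside 44.6–53.4% ✗

Fails: GC content.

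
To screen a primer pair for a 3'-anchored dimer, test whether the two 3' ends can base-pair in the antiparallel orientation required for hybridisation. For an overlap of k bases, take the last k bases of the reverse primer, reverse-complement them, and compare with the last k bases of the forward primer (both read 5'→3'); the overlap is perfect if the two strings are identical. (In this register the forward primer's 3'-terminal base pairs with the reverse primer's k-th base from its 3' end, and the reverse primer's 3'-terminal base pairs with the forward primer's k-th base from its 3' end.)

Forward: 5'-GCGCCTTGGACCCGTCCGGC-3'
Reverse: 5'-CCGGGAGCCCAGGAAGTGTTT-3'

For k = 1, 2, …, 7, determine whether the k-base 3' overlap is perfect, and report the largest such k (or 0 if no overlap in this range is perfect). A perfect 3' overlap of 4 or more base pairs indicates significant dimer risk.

Last 7 bases (5'→3') — forward …GTCCGGC, reverse …AGTGTTT.
Reverse complement of the reverse primer's last 7 bases: AAACACT; its first k bases are the reverse complement of the reverse primer's last k bases, so a perfect k-base overlap needs the forward primer's last k bases to equal them.
Comparing (forward last k vs required): k=1: C vs A ✗; k=2: GC vs AA ✗; k=3: GGC vs AAA ✗; k=4: CGGC vs AAAC ✗; k=5: CCGGC vs AAACA ✗; k=6: TCCGGC vs AAACAC ✗; k=7: GTCCGGC vs AAACACT ✗.
No overlap length from 1 to 7 is perfect, so the longest perfect 3' overlap is 0.

Longest perfect overlap: 0 complementary base pairs; below the dimer-risk threshold (threshold 4).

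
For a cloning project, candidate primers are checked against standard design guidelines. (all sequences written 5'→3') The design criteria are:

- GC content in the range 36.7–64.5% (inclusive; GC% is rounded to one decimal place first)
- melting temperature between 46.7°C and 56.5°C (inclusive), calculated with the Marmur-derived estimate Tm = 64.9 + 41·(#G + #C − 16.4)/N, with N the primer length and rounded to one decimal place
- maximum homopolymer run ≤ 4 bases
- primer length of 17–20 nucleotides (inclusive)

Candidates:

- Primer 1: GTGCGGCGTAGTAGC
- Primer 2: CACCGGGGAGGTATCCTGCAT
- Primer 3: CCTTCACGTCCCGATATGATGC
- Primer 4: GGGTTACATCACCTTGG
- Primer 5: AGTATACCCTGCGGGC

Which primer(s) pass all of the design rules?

Primer 1 (15 nt, A=2 T=3 G=7 C=3): GC 10/15 = 66.7%, outside 36.7–64.5% ✗; Tm = 64.9 + 41·(10 − 16.4)/15 = 47.4°C ✓; longest run = 2 ✓; length 15, outside 17–20 ✗ — fails.
Primer 2 (21 nt, A=4 T=4 G=7 C=6): GC 13/21 = 61.9% ✓; Tm = 64.9 + 41·(13 − 16.4)/21 = 58.3°C, outside 46.7–56.5°C ✗; longest run = 4 ✓; length 21, outside 17–20 ✗ — fails.
Primer 3 (22 nt, A=4 T=6 G=4 C=8): GC 12/22 = 54.5% ✓; Tm = 64.9 + 41·(12 − 16.4)/22 = 56.7°C, outside 46.7–56.5°C ✗; longest run = 3 ✓; length 22, outside 17–20 ✗ — fails.
Primer 4 (17 nt, A=3 T=5 G=5 C=4): GC 9/17 = 52.9% ✓; Tm = 64.9 + 41·(9 − 16.4)/17 = 47.1°C ✓; longest run = 3 ✓; length 17 ✓ — passes.
Primer 5 (16 nt, A=3 T=3 G=5 C=5): GC 10/16 = 62.5% ✓; Tm = 64.9 + 41·(10 − 16.4)/16 = 48.5°C ✓; longest run = 3 ✓; length 16, outside 17–20 ✗ — fails.

Primer 4 only.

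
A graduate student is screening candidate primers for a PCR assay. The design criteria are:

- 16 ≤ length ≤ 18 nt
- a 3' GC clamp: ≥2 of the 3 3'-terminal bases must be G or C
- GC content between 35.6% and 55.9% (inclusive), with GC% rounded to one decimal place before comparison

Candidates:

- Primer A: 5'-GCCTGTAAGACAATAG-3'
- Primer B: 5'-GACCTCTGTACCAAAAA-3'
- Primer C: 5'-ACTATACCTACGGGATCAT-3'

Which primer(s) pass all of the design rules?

Primer A (16 nt, A=6 T=3 G=4 C=3): length 16 ✓; 3' end TAG has 1 G/C, need ≥2 ✗; GC 7/16 = 43.8% ✓ — fails.
Primer B (17 nt, A=7 T=3 G=2 C=5): length 17 ✓; 3' end AAA has 0 G/C, need ≥2 ✗; GC 7/17 = 41.2% ✓ — fails.
Primer C (19 nt, A=6 T=5 G=3 C=5): length 19, outside 16–18 ✗; 3' end CAT has 1 G/C, need ≥2 ✗; GC 8/19 = 42.1% ✓ — fails.

None of the candidates satisfy all criteria.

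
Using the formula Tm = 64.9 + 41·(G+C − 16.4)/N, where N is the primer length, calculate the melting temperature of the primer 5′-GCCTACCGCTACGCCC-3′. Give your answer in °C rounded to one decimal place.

Base counts: A=2, T=2, G=3, C=9; G+C = 12, N = 16.
Tm = 64.9 + 41·(12 − 16.4)/16 = 64.9 + -180.40/16 = 53.6°C.

53.6°C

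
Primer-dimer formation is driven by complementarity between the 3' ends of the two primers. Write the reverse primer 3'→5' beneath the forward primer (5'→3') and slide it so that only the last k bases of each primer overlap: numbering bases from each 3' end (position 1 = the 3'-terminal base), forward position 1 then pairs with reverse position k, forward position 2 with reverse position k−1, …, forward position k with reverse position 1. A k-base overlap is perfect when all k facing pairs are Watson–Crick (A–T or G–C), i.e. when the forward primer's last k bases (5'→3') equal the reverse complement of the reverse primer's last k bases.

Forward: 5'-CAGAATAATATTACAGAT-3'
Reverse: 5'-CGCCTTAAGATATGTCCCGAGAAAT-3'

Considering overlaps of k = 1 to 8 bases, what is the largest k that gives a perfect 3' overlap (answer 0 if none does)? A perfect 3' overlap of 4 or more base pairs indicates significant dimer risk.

Last 8 bases (5'→3') — forward …TTACAGAT, reverse …CGAGAAAT.
Reverse complement of the reverse primer's last 8 bases: ATTTCTCG; its first k bases are the reverse complement of the reverse primer's last k bases, so a perfect k-base overlap needs the forward primer's last k bases to equal them.
Comparing (forward last k vs required): k=1: T vs A ✗; k=2: AT vs AT ✓; k=3: GAT vs ATT ✗; k=4: AGAT vs ATTT ✗; k=5: CAGAT vs ATTTC ✗; k=6: ACAGAT vs ATTTCT ✗; k=7: TACAGAT vs ATTTCTC ✗; k=8: TTACAGAT vs ATTTCTCG ✗.
Only k = 2 is perfect, so the longest perfect 3' overlap is 2.

Longest perfect overlap: 2 complementary base pairs; below the dimer-risk threshold (threshold 4).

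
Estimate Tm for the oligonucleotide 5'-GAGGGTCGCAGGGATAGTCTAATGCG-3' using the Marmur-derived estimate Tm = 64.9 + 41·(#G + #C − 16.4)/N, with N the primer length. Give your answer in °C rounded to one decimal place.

Base counts: A=6, T=5, G=11, C=4; G+C = 15, N = 26.
Tm = 64.9 + 41·(15 − 16.4)/26 = 64.9 + -57.40/26 = 62.7°C.

62.7°C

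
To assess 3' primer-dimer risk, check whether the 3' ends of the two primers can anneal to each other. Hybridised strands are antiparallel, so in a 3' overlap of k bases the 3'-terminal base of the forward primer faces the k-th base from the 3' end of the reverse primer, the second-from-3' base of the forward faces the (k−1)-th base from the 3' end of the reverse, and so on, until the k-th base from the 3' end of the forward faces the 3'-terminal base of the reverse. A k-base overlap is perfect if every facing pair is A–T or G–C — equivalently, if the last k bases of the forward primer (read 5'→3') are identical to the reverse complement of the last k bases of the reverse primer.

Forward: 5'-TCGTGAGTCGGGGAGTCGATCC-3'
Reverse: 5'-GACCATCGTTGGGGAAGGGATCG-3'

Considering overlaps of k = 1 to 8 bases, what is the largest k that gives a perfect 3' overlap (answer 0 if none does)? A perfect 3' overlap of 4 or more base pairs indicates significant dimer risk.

Last 8 bases (5'→3') — forward …GTCGATCC, reverse …AGGGATCG.
Reverse complement of the reverse primer's last 8 bases: CGATCCCT; its first k bases are the reverse complement of the reverse primer's last k bases, so a perfect k-base overlap needs the forward primer's last k bases to equal them.
Comparing (forward last k vs required): k=1: C vs C ✓; k=2: CC vs CG ✗; k=3: TCC vs CGA ✗; k=4: ATCC vs CGAT ✗; k=5: GATCC vs CGATC ✗; k=6: CGATCC vs CGATCC ✓; k=7: TCGATCC vs CGATCCC ✗; k=8: GTCGATCC vs CGATCCCT ✗.
Perfect overlaps at k = 1, 6; the largest is 6.

Longest perfect overlap: 6 complementary base pairs; significant dimer risk (threshold 4).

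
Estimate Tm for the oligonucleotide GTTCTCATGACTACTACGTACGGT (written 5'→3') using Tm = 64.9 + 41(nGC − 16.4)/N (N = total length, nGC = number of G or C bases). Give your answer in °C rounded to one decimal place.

Base counts: A=5, T=8, G=5, C=6; G+C = 11, N = 24.
Tm = 64.9 + 41·(11 − 16.4)/24 = 64.9 + -221.40/24 = 55.7°C.

55.7°C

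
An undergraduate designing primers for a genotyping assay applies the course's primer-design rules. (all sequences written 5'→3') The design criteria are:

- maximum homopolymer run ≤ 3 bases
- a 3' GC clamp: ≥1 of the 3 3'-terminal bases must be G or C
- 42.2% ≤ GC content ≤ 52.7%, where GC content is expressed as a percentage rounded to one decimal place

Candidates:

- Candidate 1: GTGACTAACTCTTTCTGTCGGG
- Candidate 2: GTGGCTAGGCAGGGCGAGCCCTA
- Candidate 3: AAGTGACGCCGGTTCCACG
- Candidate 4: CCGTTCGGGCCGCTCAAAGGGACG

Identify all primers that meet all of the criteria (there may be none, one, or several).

Candidate 1 only.

Candidate 1 (22 nt, A=3 T=8 G=6 C=5): longest run = 3 ✓; 3' end GGG has 3 G/C ✓; GC 11/22 = 50.0% ✓ — passes.
Candidate 2 (23 nt, A=4 T=3 G=10 C=6): longest run = 3 ✓; 3' end CTA has 1 G/C ✓; GC 16/23 = 69.6%, outside 42.2–52.7% ✗ — fails.
Candidate 3 (19 nt, A=4 T=3 G=6 C=6): longest run = 2 ✓; 3' end ACG has 2 G/C ✓; GC 12/19 = 63.2%, outside 42.2–52.7% ✗ — fails.
Candidate 4 (24 nt, A=4 T=3 G=9 C=8): longest run = 3 ✓; 3' end ACG has 2 G/C ✓; GC 17/24 = 70.8%, outside 42.2–52.7% ✗ — fails.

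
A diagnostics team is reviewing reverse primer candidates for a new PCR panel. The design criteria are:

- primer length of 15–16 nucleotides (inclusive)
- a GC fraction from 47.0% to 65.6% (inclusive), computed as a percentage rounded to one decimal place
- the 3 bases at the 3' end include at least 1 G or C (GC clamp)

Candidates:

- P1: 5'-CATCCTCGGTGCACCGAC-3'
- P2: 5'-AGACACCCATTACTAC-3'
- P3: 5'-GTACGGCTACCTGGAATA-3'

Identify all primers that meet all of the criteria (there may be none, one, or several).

P1 (18 nt, A=3 T=3 G=4 C=8): length 18, outside 15–16 ✗; GC 12/18 = 66.7%, outside 47.0–65.6% ✗; 3' end GAC has 2 G/C ✓ — fails.
P2 (16 nt, A=6 T=3 G=1 C=6): length 16 ✓; GC 7/16 = 43.8%, outside 47.0–65.6% ✗; 3' end TAC has 1 G/C ✓ — fails.
P3 (18 nt, A=5 T=4 G=5 C=4): length 18, outside 15–16 ✗; GC 9/18 = 50.0% ✓; 3' end ATA has 0 G/C, need ≥1 ✗ — fails.

None of the candidates satisfy all criteria.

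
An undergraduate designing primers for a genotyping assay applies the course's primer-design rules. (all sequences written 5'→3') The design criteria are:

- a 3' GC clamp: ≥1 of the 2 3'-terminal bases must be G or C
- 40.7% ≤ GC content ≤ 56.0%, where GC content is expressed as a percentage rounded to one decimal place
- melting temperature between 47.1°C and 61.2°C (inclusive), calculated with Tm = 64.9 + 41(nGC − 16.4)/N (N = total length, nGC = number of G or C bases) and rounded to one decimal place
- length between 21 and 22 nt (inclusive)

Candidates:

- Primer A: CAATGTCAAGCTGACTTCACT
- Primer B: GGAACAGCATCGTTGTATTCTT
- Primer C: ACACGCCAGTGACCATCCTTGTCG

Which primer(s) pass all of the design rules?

Primer A (21 nt, A=6 T=6 G=3 C=6): 3' end CT has 1 G/C ✓; GC 9/21 = 42.9% ✓; Tm = 64.9 + 41·(9 − 16.4)/21 = 50.5°C ✓; length 21 ✓ — passes.
Primer B (22 nt, A=5 T=8 G=5 C=4): 3' end TT has 0 G/C, need ≥1 ✗; GC 9/22 = 40.9% ✓; Tm = 64.9 + 41·(9 − 16.4)/22 = 51.1°C ✓; length 22 ✓ — fails.
Primer C (24 nt, A=5 T=5 G=5 C=9): 3' end CG has 2 G/C ✓; GC 14/24 = 58.3%, outside 40.7–56.0% ✗; Tm = 64.9 + 41·(14 − 16.4)/24 = 60.8°C ✓; length 24, outside 21–22 ✗ — fails.

Primer A only.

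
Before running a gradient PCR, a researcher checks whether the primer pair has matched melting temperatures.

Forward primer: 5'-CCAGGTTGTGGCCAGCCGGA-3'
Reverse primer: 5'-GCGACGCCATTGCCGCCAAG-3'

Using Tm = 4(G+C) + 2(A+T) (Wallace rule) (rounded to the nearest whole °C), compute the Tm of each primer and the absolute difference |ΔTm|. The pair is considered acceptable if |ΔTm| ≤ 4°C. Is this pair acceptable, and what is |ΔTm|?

|ΔTm| = 0°C; the pair is acceptable.

Forward: A=3 T=3 G=8 C=6 → Tm = 2·6 + 4·14 = 68°C.
Reverse: A=4 T=2 G=6 C=8 → Tm = 2·6 + 4·14 = 68°C.
|ΔTm| = |68 − 68| = 0°C, ≤ 4°C.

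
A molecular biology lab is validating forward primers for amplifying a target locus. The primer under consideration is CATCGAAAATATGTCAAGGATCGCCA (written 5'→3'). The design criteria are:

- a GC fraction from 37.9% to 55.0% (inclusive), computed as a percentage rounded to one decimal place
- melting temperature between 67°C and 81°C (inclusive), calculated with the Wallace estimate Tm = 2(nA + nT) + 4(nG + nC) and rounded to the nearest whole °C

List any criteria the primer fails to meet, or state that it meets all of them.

Meets all criteria.

Base counts: A=10, T=5, G=5, C=6 (length 26).
GC content: GC 11/26 = 42.3% ✓
Tm: Tm = 2·15 + 4·11 = 74°C ✓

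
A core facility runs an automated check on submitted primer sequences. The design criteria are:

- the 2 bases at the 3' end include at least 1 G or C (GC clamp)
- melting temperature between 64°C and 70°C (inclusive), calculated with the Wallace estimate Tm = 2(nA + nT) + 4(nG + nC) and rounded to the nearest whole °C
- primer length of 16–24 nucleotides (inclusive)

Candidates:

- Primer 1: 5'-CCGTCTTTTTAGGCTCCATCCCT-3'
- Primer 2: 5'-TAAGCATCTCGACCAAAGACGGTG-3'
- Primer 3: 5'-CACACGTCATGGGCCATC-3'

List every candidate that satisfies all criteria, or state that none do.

Primer 1 only.

Primer 1 (23 nt, A=2 T=9 G=3 C=9): 3' end CT has 1 G/C ✓; Tm = 2·11 + 4·12 = 70°C ✓; length 23 ✓ — passes.
Primer 2 (24 nt, A=8 T=4 G=6 C=6): 3' end TG has 1 G/C ✓; Tm = 2·12 + 4·12 = 72°C, outside 64–70°C ✗; length 24 ✓ — fails.
Primer 3 (18 nt, A=4 T=3 G=4 C=7): 3' end TC has 1 G/C ✓; Tm = 2·7 + 4·11 = 58°C, outside 64–70°C ✗; length 18 ✓ — fails.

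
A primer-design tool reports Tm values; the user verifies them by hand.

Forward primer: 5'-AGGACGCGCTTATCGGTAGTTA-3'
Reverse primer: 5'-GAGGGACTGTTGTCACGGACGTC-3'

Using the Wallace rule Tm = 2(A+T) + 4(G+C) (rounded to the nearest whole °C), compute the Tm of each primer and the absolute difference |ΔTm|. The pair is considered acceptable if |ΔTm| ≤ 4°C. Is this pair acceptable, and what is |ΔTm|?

Forward: A=5 T=6 G=7 C=4 → Tm = 2·11 + 4·11 = 66°C.
Reverse: A=4 T=5 G=9 C=5 → Tm = 2·9 + 4·14 = 74°C.
|ΔTm| = |66 − 74| = 8°C, > 4°C.

|ΔTm| = 8°C; the pair is not acceptable.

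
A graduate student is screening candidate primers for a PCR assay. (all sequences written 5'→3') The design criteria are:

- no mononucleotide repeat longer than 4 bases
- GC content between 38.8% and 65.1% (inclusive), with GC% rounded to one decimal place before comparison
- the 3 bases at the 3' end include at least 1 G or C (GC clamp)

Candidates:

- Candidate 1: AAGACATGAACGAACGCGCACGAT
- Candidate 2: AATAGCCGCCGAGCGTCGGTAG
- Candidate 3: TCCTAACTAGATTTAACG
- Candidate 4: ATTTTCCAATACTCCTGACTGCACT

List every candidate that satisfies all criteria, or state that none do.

Candidate 1 (24 nt, A=10 T=2 G=6 C=6): longest run = 2 ✓; GC 12/24 = 50.0% ✓; 3' end GAT has 1 G/C ✓ — passes.
Candidate 2 (22 nt, A=5 T=3 G=8 C=6): longest run = 2 ✓; GC 14/22 = 63.6% ✓; 3' end TAG has 1 G/C ✓ — passes.
Candidate 3 (18 nt, A=6 T=6 G=2 C=4): longest run = 3 ✓; GC 6/18 = 33.3%, outside 38.8–65.1% ✗; 3' end ACG has 2 G/C ✓ — fails.
Candidate 4 (25 nt, A=6 T=9 G=2 C=8): longest run = 4 ✓; GC 10/25 = 40.0% ✓; 3' end ACT has 1 G/C ✓ — passes.

Candidate 1, Candidate 2 and Candidate 4.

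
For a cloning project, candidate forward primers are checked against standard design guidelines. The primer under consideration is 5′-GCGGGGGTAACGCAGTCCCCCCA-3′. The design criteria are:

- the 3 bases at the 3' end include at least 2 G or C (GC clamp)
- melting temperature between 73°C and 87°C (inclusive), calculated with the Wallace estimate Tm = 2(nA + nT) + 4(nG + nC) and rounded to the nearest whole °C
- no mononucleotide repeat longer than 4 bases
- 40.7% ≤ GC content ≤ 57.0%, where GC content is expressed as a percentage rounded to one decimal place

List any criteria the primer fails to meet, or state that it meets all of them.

Base counts: A=4, T=2, G=8, C=9 (length 23).
GC clamp: 3' end CCA has 2 G/C ✓
Tm: Tm = 2·6 + 4·17 = 80°C ✓
homopolymer run: longest run = 6, exceeds 4 ✗
GC content: GC 17/23 = 73.9%, outside 40.7–57.0% ✗

Fails: homopolymer run, GC content.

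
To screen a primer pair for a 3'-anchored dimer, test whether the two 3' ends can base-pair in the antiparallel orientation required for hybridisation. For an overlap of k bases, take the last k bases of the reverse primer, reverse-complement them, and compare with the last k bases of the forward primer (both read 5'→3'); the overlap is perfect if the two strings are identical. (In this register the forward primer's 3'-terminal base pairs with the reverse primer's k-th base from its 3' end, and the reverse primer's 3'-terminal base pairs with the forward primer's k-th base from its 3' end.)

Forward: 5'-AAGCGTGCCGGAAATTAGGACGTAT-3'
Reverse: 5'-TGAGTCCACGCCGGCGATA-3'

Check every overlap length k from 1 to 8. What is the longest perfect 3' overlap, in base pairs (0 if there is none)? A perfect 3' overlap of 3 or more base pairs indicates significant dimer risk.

Longest perfect overlap: 3 complementary base pairs; significant dimer risk (threshold 3).

Last 8 bases (5'→3') — forward …GGACGTAT, reverse …CGGCGATA.
Reverse complement of the reverse primer's last 8 bases: TATCGCCG; its first k bases are the reverse complement of the reverse primer's last k bases, so a perfect k-base overlap needs the forward primer's last k bases to equal them.
Comparing (forward last k vs required): k=1: T vs T ✓; k=2: AT vs TA ✗; k=3: TAT vs TAT ✓; k=4: GTAT vs TATC ✗; k=5: CGTAT vs TATCG ✗; k=6: ACGTAT vs TATCGC ✗; k=7: GACGTAT vs TATCGCC ✗; k=8: GGACGTAT vs TATCGCCG ✗.
Perfect overlaps at k = 1, 3; the largest is 3.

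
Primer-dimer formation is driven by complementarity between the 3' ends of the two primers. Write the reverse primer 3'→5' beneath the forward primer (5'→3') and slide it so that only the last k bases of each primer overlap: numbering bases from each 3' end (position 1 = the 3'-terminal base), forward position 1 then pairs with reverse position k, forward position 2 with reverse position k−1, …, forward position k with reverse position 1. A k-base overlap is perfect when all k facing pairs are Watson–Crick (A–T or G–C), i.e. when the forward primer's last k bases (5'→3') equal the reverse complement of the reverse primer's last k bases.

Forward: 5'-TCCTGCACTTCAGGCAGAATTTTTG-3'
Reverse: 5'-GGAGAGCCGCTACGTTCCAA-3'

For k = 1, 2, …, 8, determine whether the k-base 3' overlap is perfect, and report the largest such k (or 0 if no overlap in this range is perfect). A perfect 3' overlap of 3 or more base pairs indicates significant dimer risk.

Last 8 bases (5'→3') — forward …AATTTTTG, reverse …CGTTCCAA.
Reverse complement of the reverse primer's last 8 bases: TTGGAACG; its first k bases are the reverse complement of the reverse primer's last k bases, so a perfect k-base overlap needs the forward primer's last k bases to equal them.
Comparing (forward last k vs required): k=1: G vs T ✗; k=2: TG vs TT ✗; k=3: TTG vs TTG ✓; k=4: TTTG vs TTGG ✗; k=5: TTTTG vs TTGGA ✗; k=6: TTTTTG vs TTGGAA ✗; k=7: ATTTTTG vs TTGGAAC ✗; k=8: AATTTTTG vs TTGGAACG ✗.
Only k = 3 is perfect, so the longest perfect 3' overlap is 3.

Longest perfect overlap: 3 complementary base pairs; significant dimer risk (threshold 3).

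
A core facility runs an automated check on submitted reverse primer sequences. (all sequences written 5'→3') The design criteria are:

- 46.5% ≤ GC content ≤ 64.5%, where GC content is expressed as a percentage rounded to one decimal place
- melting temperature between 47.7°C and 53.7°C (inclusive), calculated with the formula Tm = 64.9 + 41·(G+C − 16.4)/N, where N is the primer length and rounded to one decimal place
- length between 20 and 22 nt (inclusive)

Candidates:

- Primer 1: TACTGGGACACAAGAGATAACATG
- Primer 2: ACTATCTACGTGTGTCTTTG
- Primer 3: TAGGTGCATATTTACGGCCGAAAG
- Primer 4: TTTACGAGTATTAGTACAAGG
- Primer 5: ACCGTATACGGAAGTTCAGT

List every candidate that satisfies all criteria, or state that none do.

Primer 1 (24 nt, A=10 T=4 G=6 C=4): GC 10/24 = 41.7%, outside 46.5–64.5% ✗; Tm = 64.9 + 41·(10 − 16.4)/24 = 54.0°C, outside 47.7–53.7°C ✗; length 24, outside 20–22 ✗ — fails.
Primer 2 (20 nt, A=3 T=9 G=4 C=4): GC 8/20 = 40.0%, outside 46.5–64.5% ✗; Tm = 64.9 + 41·(8 − 16.4)/20 = 47.7°C ✓; length 20 ✓ — fails.
Primer 3 (24 nt, A=7 T=6 G=7 C=4): GC 11/24 = 45.8%, outside 46.5–64.5% ✗; Tm = 64.9 + 41·(11 − 16.4)/24 = 55.7°C, outside 47.7–53.7°C ✗; length 24, outside 20–22 ✗ — fails.
Primer 4 (21 nt, A=7 T=7 G=5 C=2): GC 7/21 = 33.3%, outside 46.5–64.5% ✗; Tm = 64.9 + 41·(7 − 16.4)/21 = 46.5°C, outside 47.7–53.7°C ✗; length 21 ✓ — fails.
Primer 5 (20 nt, A=6 T=5 G=5 C=4): GC 9/20 = 45.0%, outside 46.5–64.5% ✗; Tm = 64.9 + 41·(9 − 16.4)/20 = 49.7°C ✓; length 20 ✓ — fails.

None of the candidates satisfy all criteria.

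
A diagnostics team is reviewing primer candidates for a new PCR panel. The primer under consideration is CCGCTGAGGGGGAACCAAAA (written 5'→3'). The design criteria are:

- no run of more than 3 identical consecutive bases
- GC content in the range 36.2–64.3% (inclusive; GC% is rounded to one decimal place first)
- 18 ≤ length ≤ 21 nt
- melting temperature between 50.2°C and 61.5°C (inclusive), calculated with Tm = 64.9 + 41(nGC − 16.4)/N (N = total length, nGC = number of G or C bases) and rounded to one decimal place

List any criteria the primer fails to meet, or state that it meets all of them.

Fails: homopolymer run.

Base counts: A=7, T=1, G=7, C=5 (length 20).
homopolymer run: longest run = 5, exceeds 3 ✗
GC content: GC 12/20 = 60.0% ✓
length: length 20 ✓
Tm: Tm = 64.9 + 41·(12 − 16.4)/20 = 55.9°C ✓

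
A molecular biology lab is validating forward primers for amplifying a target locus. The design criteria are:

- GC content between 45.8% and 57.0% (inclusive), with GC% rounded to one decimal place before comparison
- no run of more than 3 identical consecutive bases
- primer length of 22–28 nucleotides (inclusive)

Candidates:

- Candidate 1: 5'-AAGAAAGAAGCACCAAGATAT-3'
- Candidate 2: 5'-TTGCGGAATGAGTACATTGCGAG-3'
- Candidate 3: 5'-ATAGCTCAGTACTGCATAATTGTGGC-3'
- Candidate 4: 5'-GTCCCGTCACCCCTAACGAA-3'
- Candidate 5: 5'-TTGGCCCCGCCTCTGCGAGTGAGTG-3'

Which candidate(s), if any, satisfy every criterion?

Candidate 1 (21 nt, A=12 T=2 G=4 C=3): GC 7/21 = 33.3%, outside 45.8–57.0% ✗; longest run = 3 ✓; length 21, outside 22–28 ✗ — fails.
Candidate 2 (23 nt, A=6 T=6 G=8 C=3): GC 11/23 = 47.8% ✓; longest run = 2 ✓; length 23 ✓ — passes.
Candidate 3 (26 nt, A=7 T=8 G=6 C=5): GC 11/26 = 42.3%, outside 45.8–57.0% ✗; longest run = 2 ✓; length 26 ✓ — fails.
Candidate 4 (20 nt, A=5 T=3 G=3 C=9): GC 12/20 = 60.0%, outside 45.8–57.0% ✗; longest run = 4, exceeds 3 ✗; length 20, outside 22–28 ✗ — fails.
Candidate 5 (25 nt, A=2 T=6 G=9 C=8): GC 17/25 = 68.0%, outside 45.8–57.0% ✗; longest run = 4, exceeds 3 ✗; length 25 ✓ — fails.

Candidate 2 only.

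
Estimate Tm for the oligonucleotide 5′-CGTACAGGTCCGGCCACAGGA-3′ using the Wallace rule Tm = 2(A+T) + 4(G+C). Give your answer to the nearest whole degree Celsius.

70°C

Base counts: A=5, T=2, G=7, C=7 (length 21).
Tm = 2·(5+2) + 4·(7+7) = 2·7 + 4·14 = 14 + 56 = 70°C.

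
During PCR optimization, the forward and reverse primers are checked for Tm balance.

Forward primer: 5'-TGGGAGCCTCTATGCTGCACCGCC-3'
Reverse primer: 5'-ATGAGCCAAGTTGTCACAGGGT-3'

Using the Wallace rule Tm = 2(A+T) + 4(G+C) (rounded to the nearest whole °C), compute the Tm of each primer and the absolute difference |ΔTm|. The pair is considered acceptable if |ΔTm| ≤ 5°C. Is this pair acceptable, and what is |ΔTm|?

|ΔTm| = 14°C; the pair is not acceptable.

Forward: A=3 T=5 G=7 C=9 → Tm = 2·8 + 4·16 = 80°C.
Reverse: A=6 T=5 G=7 C=4 → Tm = 2·11 + 4·11 = 66°C.
|ΔTm| = |80 − 66| = 14°C, > 5°C.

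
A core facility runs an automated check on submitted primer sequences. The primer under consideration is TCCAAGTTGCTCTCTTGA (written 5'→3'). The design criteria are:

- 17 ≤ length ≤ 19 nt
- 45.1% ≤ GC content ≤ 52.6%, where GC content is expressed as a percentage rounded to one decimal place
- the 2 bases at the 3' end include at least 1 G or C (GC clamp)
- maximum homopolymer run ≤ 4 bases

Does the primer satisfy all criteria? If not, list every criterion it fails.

Base counts: A=3, T=7, G=3, C=5 (length 18).
length: length 18 ✓
GC content: GC 8/18 = 44.4%, outside 45.1–52.6% ✗
GC clamp: 3' end GA has 1 G/C ✓
homopolymer run: longest run = 2 ✓

Fails: GC content.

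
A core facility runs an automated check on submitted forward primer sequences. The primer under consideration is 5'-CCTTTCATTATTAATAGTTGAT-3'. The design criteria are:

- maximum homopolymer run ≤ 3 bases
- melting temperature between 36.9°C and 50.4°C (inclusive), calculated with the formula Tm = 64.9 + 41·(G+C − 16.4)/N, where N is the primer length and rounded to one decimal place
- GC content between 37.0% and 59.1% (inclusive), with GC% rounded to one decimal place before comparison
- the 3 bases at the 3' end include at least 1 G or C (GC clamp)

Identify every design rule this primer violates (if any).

Fails: GC content.

Base counts: A=6, T=11, G=2, C=3 (length 22).
homopolymer run: longest run = 3 ✓
Tm: Tm = 64.9 + 41·(5 − 16.4)/22 = 43.7°C ✓
GC content: GC 5/22 = 22.7%, outside 37.0–59.1% ✗
GC clamp: 3' end GAT has 1 G/C ✓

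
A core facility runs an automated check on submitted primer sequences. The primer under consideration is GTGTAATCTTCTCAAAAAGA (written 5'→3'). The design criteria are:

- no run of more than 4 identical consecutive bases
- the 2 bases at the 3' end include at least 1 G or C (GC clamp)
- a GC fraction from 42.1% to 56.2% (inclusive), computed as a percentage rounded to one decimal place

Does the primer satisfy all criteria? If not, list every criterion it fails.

Fails: homopolymer run, GC content.

Base counts: A=8, T=6, G=3, C=3 (length 20).
homopolymer run: longest run = 5, exceeds 4 ✗
GC clamp: 3' end GA has 1 G/C ✓
GC content: GC 6/20 = 30.0%, outside 42.1–56.2% ✗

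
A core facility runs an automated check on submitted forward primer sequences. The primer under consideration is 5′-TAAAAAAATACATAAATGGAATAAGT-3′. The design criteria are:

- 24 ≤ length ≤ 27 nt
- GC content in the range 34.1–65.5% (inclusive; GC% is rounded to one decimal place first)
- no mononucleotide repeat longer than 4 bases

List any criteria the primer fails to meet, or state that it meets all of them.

Base counts: A=16, T=6, G=3, C=1 (length 26).
length: length 26 ✓
GC content: GC 4/26 = 15.4%, outside 34.1–65.5% ✗
homopolymer run: longest run = 7, exceeds 4 ✗

Fails: GC content, homopolymer run.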